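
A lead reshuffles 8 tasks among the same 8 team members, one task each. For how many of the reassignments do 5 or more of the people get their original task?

141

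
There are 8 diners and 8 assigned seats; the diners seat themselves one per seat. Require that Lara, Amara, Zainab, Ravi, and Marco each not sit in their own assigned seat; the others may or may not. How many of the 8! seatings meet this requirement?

21234

Inclusion-exclusion on the 5 forbidden self-matches:
Σ_{j=0}^{5} (-1)^j C(5,j)(8-j)!
= C(5,0)·8! - C(5,1)·7! + C(5,2)·6! - C(5,3)·5! + C(5,4)·4! - C(5,5)·3!
= 40320 - 25200 + 7200 - 1200 + 120 - 6
= 21234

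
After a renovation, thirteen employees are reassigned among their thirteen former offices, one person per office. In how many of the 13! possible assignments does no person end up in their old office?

2290792932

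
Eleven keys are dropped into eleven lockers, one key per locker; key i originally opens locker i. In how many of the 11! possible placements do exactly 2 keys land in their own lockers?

Pick the 2 fixed positions: C(11,2) = 55 ways.
The other 9 form a derangement: !9 = 133496.
Total: 55 × 133496 = 7342280.

7342280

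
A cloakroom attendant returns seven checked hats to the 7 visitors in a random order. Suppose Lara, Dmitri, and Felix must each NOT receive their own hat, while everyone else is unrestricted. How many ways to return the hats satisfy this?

Inclusion-exclusion on the 3 forbidden self-matches:
Σ_{j=0}^{3} (-1)^j C(3,j)(7-j)!
= C(3,0)·7! - C(3,1)·6! + C(3,2)·5! - C(3,3)·4!
= 5040 - 2160 + 360 - 24
= 3216

3216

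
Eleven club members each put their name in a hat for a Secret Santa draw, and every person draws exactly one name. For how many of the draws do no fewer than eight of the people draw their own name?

386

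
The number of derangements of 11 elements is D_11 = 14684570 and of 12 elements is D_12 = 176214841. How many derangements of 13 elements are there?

D_13 = (13-1)·(D_12 + D_11) = 12·(176214841 + 14684570) = 12·190899411 = 2290792932.

2290792932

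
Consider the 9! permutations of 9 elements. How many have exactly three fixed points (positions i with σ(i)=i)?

22260

Choose which 3 of the 9 are fixed: C(9,3) = 84.
The remaining 6 must be deranged: !6 = 265.
Total: 84 × 265 = 22260.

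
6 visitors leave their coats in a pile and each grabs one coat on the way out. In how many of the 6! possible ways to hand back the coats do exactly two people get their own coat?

135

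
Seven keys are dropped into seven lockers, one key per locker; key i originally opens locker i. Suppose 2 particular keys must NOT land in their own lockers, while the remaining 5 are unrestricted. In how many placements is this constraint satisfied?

3720

Let A_j be the event that the j-th constrained one is fixed. By inclusion-exclusion over the 2 events:
Σ_{j=0}^{2} (-1)^j C(2,j)(7-j)!
= C(2,0)·7! - C(2,1)·6! + C(2,2)·5!
= 5040 - 1440 + 120
= 3720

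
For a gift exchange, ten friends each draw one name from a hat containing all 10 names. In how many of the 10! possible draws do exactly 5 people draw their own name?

Choose which 5 of the 10 are fixed: C(10,5) = 252.
The remaining 5 must be deranged: !5 = 44.
Total: 252 × 44 = 11088.

11088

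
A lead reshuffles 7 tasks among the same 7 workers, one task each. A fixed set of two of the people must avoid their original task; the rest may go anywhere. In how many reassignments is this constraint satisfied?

3720

Inclusion-exclusion on the 2 forbidden self-matches:
Σ_{j=0}^{2} (-1)^j C(2,j)(7-j)!
= C(2,0)·7! - C(2,1)·6! + C(2,2)·5!
= 5040 - 1440 + 120
= 3720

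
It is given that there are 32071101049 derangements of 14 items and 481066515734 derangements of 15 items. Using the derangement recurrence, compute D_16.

D_16 = (16-1)·(D_15 + D_14) = 15·(481066515734 + 32071101049) = 15·513137616783 = 7697064251745.

7697064251745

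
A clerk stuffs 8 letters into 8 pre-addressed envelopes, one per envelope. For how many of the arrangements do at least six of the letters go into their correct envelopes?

# with exactly i fixed is C(8,i)·!(8-i); sum over i=6..8:
  i=6: C(8,6)·!2 = 28·1 = 28
  i=7: C(8,7)·!1 = 8·0 = 0
  i=8: C(8,8)·!0 = 1·1 = 1
Total = 29.

29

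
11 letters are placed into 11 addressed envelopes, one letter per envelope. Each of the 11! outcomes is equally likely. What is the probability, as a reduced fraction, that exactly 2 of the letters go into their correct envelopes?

16687/90720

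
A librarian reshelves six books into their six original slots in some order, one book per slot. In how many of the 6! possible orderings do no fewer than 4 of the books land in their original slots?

16

# with exactly i fixed is C(6,i)·!(6-i); sum over i=4..6:
  i=4: C(6,4)·!2 = 15·1 = 15
  i=5: C(6,5)·!1 = 6·0 = 0
  i=6: C(6,6)·!0 = 1·1 = 1
Total = 16.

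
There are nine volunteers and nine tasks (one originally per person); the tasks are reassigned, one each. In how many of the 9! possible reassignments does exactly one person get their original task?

133497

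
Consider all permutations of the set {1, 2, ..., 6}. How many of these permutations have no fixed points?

Use !n = n·!(n-1) + (-1)^n.
!6 = 6·44 + 1 = 265

265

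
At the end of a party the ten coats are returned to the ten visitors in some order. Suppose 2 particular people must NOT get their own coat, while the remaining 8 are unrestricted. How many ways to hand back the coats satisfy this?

Inclusion-exclusion on the 2 forbidden self-matches:
Σ_{j=0}^{2} (-1)^j C(2,j)(10-j)!
= C(2,0)·10! - C(2,1)·9! + C(2,2)·8!
= 3628800 - 725760 + 40320
= 2943360

2943360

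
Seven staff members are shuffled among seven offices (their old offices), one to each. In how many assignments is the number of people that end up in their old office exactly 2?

Choose which 2 of the 7 are fixed: C(7,2) = 21.
The other 5 form a derangement: !5 = 44.
Total: 21 × 44 = 924.

924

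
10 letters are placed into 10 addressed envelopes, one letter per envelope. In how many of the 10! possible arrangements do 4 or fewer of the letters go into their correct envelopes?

Sum C(10,i)·!(10-i) for i = 0..4:
  i=0: C(10,0)·!10 = 1·1334961 = 1334961
  i=1: C(10,1)·!9 = 10·133496 = 1334960
  i=2: C(10,2)·!8 = 45·14833 = 667485
  i=3: C(10,3)·!7 = 120·1854 = 222480
  i=4: C(10,4)·!6 = 210·265 = 55650
Total = 3615536.

3615536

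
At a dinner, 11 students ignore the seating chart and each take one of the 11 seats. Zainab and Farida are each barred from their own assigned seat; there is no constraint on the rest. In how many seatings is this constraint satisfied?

33022080

Inclusion-exclusion on the 2 forbidden self-matches:
Σ_{j=0}^{2} (-1)^j C(2,j)(11-j)!
= C(2,0)·11! - C(2,1)·10! + C(2,2)·9!
= 39916800 - 7257600 + 362880
= 33022080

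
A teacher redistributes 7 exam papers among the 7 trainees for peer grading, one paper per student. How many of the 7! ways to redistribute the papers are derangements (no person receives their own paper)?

Use !n = n·!(n-1) + (-1)^n.
!7 = 7·265 - 1 = 1854

1854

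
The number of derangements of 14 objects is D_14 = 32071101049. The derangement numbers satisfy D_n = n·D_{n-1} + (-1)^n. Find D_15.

D_15 = 15·32071101049 - 1 = 481066515734.

481066515734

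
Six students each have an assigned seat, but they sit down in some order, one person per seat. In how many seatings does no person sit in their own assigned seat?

265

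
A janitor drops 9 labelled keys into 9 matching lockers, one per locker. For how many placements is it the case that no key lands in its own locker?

!9 is the nearest integer to 9!/e.
9! = 362880, and 362880/e ≈ 133496.09, so !9 = 133496.

133496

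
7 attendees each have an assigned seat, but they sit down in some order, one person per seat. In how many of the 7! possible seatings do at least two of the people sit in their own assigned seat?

1331

Sum C(7,i)·!(7-i) for i = 2..7:
  i=2: C(7,2)·!5 = 21·44 = 924
  i=3: C(7,3)·!4 = 35·9 = 315
  i=4: C(7,4)·!3 = 35·2 = 70
  i=5: C(7,5)·!2 = 21·1 = 21
  i=6: C(7,6)·!1 = 7·0 = 0
  i=7: C(7,7)·!0 = 1·1 = 1
Total = 1331.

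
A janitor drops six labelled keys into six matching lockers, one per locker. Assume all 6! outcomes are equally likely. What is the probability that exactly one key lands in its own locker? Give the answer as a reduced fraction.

11/30

Favorable outcomes: C(6,1)·!5 = 6·44 = 264.
Total outcomes: 6! = 720.
Probability = 264/720 = 11/30.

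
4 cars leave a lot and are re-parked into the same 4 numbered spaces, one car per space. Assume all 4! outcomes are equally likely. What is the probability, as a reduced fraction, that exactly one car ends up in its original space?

Favorable outcomes: C(4,1)·!3 = 4·2 = 8.
Total outcomes: 4! = 24.
Probability = 8/24 = 1/3.

1/3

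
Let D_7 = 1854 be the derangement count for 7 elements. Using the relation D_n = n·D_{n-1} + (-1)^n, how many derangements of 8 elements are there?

14833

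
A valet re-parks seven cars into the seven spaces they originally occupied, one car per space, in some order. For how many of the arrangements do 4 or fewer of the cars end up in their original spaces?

5018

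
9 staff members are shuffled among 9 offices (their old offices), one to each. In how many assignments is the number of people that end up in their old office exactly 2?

66744

Choose which 2 of the 9 are fixed: C(9,2) = 36.
The other 7 form a derangement: !7 = 1854.
Total: 36 × 1854 = 66744.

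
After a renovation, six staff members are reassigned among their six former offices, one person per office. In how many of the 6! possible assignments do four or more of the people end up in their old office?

16

# with exactly i fixed is C(6,i)·!(6-i); sum over i=4..6:
  i=4: C(6,4)·!2 = 15·1 = 15
  i=5: C(6,5)·!1 = 6·0 = 0
  i=6: C(6,6)·!0 = 1·1 = 1
Total = 16.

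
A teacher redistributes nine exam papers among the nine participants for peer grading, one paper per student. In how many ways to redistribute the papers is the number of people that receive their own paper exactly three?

Pick the 3 fixed positions: C(9,3) = 84 ways.
The remaining 6 must be deranged: !6 = 265.
Total: 84 × 265 = 22260.

22260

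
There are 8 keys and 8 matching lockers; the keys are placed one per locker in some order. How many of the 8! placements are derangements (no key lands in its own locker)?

!8 = 8! · Σ_{k=0}^{8} (-1)^k/k!
= 8! - 8!/1! + 8!/2! - 8!/3! + 8!/4! - 8!/5! + 8!/6! - 8!/7! + 8!/8!
= 40320 - 40320 + 20160 - 6720 + 1680 - 336 + 56 - 8 + 1
= 14833

14833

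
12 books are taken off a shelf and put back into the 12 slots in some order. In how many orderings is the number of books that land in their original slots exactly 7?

34848

Pick the 7 fixed positions: C(12,7) = 792 ways.
The remaining 5 must be deranged: !5 = 44.
Total: 792 × 44 = 34848.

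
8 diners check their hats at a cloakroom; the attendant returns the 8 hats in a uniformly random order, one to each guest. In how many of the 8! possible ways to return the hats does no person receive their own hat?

14833

The number of derangements of 8 is !8 = Σ_{k=0}^{8} (-1)^k·8!/k!
= 8! - 8!/1! + 8!/2! - 8!/3! + 8!/4! - 8!/5! + 8!/6! - 8!/7! + 8!/8!
= 40320 - 40320 + 20160 - 6720 + 1680 - 336 + 56 - 8 + 1
= 14833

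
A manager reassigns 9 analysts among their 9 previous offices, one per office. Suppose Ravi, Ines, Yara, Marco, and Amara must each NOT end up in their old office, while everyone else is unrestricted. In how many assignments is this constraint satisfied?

Inclusion-exclusion on the 5 forbidden self-matches:
Σ_{j=0}^{5} (-1)^j C(5,j)(9-j)!
= C(5,0)·9! - C(5,1)·8! + C(5,2)·7! - C(5,3)·6! + C(5,4)·5! - C(5,5)·4!
= 362880 - 201600 + 50400 - 7200 + 600 - 24
= 205056

205056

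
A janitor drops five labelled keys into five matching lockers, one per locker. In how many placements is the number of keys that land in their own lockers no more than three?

119

Sum C(5,i)·!(5-i) for i = 0..3:
  i=0: C(5,0)·!5 = 1·44 = 44
  i=1: C(5,1)·!4 = 5·9 = 45
  i=2: C(5,2)·!3 = 10·2 = 20
  i=3: C(5,3)·!2 = 10·1 = 10
Total = 119.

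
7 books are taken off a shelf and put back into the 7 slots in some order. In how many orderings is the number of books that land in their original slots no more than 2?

# with exactly i fixed is C(7,i)·!(7-i); sum over i=0..2:
  i=0: C(7,0)·!7 = 1·1854 = 1854
  i=1: C(7,1)·!6 = 7·265 = 1855
  i=2: C(7,2)·!5 = 21·44 = 924
Total = 4633.

4633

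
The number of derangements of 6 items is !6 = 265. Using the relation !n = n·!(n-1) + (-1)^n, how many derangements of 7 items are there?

!7 = 7·265 - 1 = 1854.

1854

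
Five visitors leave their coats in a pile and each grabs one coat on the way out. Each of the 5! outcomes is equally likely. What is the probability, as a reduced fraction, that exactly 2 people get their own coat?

1/6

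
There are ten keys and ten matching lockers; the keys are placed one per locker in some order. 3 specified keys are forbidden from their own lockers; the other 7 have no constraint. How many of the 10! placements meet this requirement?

2656080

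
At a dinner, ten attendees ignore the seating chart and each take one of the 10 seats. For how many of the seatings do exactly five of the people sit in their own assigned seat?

11088

Pick the 5 fixed positions: C(10,5) = 252 ways.
The other 5 form a derangement: !5 = 44.
Total: 252 × 44 = 11088.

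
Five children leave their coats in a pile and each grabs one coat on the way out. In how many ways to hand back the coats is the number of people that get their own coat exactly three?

Choose which 3 of the 5 are fixed: C(5,3) = 10.
The other 2 form a derangement: !2 = 1.
Total: 10 × 1 = 10.

10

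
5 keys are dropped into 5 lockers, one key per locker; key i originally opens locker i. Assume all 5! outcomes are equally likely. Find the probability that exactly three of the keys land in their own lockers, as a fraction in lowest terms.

1/12

Favorable outcomes: C(5,3)·!2 = 10·1 = 10.
Total outcomes: 5! = 120.
Probability = 10/120 = 1/12.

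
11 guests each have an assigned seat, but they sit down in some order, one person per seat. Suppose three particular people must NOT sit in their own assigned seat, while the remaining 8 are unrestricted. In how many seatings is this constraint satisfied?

Let A_j be the event that the j-th constrained one is fixed. By inclusion-exclusion over the 3 events:
Σ_{j=0}^{3} (-1)^j C(3,j)(11-j)!
= C(3,0)·11! - C(3,1)·10! + C(3,2)·9! - C(3,3)·8!
= 39916800 - 10886400 + 1088640 - 40320
= 30078720

30078720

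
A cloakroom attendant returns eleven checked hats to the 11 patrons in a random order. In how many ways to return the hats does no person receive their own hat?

By inclusion-exclusion, !11 = Σ (-1)^k · 11!/k! for k=0..11
= 11! - 11!/1! + 11!/2! - 11!/3! + 11!/4! - 11!/5! + 11!/6! - 11!/7! + 11!/8! - 11!/9! + 11!/10! - 11!/11!
= 39916800 - 39916800 + 19958400 - 6652800 + 1663200 - 332640 + 55440 - 7920 + 990 - 110 + 11 - 1
= 14684570

14684570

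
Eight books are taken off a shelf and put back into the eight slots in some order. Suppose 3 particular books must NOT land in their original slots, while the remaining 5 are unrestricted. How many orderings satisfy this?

27240

Inclusion-exclusion on the 3 forbidden self-matches:
Σ_{j=0}^{3} (-1)^j C(3,j)(8-j)!
= C(3,0)·8! - C(3,1)·7! + C(3,2)·6! - C(3,3)·5!
= 40320 - 15120 + 2160 - 120
= 27240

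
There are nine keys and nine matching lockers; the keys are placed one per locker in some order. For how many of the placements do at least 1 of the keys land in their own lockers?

Sum C(9,i)·!(9-i) for i = 1..9:
  i=1: C(9,1)·!8 = 9·14833 = 133497
  i=2: C(9,2)·!7 = 36·1854 = 66744
  i=3: C(9,3)·!6 = 84·265 = 22260
  i=4: C(9,4)·!5 = 126·44 = 5544
  i=5: C(9,5)·!4 = 126·9 = 1134
  i=6: C(9,6)·!3 = 84·2 = 168
  i=7: C(9,7)·!2 = 36·1 = 36
  i=8: C(9,8)·!1 = 9·0 = 0
  i=9: C(9,9)·!0 = 1·1 = 1
Total = 229384.

229384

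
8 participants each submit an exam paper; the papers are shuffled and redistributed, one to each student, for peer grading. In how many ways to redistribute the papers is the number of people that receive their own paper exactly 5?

Choose which 5 of the 8 are fixed: C(8,5) = 56.
The remaining 3 must be deranged: !3 = 2.
Total: 56 × 2 = 112.

112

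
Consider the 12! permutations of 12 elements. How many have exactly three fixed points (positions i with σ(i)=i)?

29369120

Choose which 3 of the 12 are fixed: C(12,3) = 220.
The remaining 9 must be deranged: !9 = 133496.
Total: 220 × 133496 = 29369120.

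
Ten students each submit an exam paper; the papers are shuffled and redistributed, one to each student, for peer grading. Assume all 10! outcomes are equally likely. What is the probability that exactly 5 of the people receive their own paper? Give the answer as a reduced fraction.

Favorable outcomes: C(10,5)·!5 = 252·44 = 11088.
Total outcomes: 10! = 3628800.
Probability = 11088/3628800 = 11/3600.

11/3600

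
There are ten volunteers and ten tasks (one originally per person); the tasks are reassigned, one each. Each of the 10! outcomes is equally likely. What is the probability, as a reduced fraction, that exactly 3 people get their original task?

Favorable outcomes: C(10,3)·!7 = 120·1854 = 222480.
Total outcomes: 10! = 3628800.
Probability = 222480/3628800 = 103/1680.

103/1680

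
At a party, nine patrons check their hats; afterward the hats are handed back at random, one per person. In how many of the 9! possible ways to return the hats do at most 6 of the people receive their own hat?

362843

# with exactly i fixed is C(9,i)·!(9-i); sum over i=0..6:
  i=0: C(9,0)·!9 = 1·133496 = 133496
  i=1: C(9,1)·!8 = 9·14833 = 133497
  i=2: C(9,2)·!7 = 36·1854 = 66744
  i=3: C(9,3)·!6 = 84·265 = 22260
  i=4: C(9,4)·!5 = 126·44 = 5544
  i=5: C(9,5)·!4 = 126·9 = 1134
  i=6: C(9,6)·!3 = 84·2 = 168
Total = 362843.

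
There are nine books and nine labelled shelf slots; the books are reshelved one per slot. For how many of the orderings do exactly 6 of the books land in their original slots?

168

Choose which 6 of the 9 are fixed: C(9,6) = 84.
The remaining 3 must be deranged: !3 = 2.
Total: 84 × 2 = 168.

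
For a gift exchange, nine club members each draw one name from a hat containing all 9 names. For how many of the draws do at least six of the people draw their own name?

# with exactly i fixed is C(9,i)·!(9-i); sum over i=6..9:
  i=6: C(9,6)·!3 = 84·2 = 168
  i=7: C(9,7)·!2 = 36·1 = 36
  i=8: C(9,8)·!1 = 9·0 = 0
  i=9: C(9,9)·!0 = 1·1 = 1
Total = 205.

205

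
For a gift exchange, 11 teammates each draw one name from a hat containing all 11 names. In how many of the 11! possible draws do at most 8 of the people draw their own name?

Sum C(11,i)·!(11-i) for i = 0..8:
  i=0: C(11,0)·!11 = 1·14684570 = 14684570
  i=1: C(11,1)·!10 = 11·1334961 = 14684571
  i=2: C(11,2)·!9 = 55·133496 = 7342280
  i=3: C(11,3)·!8 = 165·14833 = 2447445
  i=4: C(11,4)·!7 = 330·1854 = 611820
  i=5: C(11,5)·!6 = 462·265 = 122430
  i=6: C(11,6)·!5 = 462·44 = 20328
  i=7: C(11,7)·!4 = 330·9 = 2970
  i=8: C(11,8)·!3 = 165·2 = 330
Total = 39916744.

39916744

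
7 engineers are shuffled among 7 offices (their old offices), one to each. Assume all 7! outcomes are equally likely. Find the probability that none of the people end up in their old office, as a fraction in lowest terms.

103/280

Favorable outcomes: !7 = 1854.
Total outcomes: 7! = 5040.
Probability = 1854/5040 = 103/280.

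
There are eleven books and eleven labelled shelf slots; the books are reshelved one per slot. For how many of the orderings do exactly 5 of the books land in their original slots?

122430

Pick the 5 fixed positions: C(11,5) = 462 ways.
The other 6 form a derangement: !6 = 265.
Total: 462 × 265 = 122430.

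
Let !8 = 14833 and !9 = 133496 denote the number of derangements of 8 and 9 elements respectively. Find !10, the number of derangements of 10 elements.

1334961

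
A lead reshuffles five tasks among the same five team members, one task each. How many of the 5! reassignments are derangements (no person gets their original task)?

44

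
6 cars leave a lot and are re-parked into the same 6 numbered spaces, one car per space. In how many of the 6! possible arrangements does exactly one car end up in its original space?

264

Choose which one of the 6 is fixed: C(6,1) = 6.
The remaining 5 must be deranged: !5 = 44.
Total: 6 × 44 = 264.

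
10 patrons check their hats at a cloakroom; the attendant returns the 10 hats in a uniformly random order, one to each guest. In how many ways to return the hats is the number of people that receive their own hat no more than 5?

Sum C(10,i)·!(10-i) for i = 0..5:
  i=0: C(10,0)·!10 = 1·1334961 = 1334961
  i=1: C(10,1)·!9 = 10·133496 = 1334960
  i=2: C(10,2)·!8 = 45·14833 = 667485
  i=3: C(10,3)·!7 = 120·1854 = 222480
  i=4: C(10,4)·!6 = 210·265 = 55650
  i=5: C(10,5)·!5 = 252·44 = 11088
Total = 3626624.

3626624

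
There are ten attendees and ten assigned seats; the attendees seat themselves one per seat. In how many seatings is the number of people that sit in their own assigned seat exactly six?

Pick the 6 fixed positions: C(10,6) = 210 ways.
The other 4 form a derangement: !4 = 9.
Total: 210 × 9 = 1890.

1890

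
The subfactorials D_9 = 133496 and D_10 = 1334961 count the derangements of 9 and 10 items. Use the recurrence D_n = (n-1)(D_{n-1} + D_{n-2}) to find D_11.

D_11 = (11-1)·(D_10 + D_9) = 10·(1334961 + 133496) = 10·1468457 = 14684570.

14684570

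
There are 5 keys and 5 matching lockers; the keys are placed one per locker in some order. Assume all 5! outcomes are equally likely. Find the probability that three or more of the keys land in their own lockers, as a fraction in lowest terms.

11/120

Favorable outcomes: Σ_{i≥3} C(5,i)·!(5-i) = 10·1 + 5·0 + 1·1 = 11.
Total outcomes: 5! = 120.
Probability = 11/120 = 11/120.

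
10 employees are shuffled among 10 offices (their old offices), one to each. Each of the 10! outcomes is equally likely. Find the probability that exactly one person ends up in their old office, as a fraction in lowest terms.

Favorable outcomes: C(10,1)·!9 = 10·133496 = 1334960.
Total outcomes: 10! = 3628800.
Probability = 1334960/3628800 = 16687/45360.

16687/45360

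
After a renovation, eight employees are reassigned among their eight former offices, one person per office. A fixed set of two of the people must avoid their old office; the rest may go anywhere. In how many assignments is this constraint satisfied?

30960

Let A_j be the event that the j-th constrained one is fixed. By inclusion-exclusion over the 2 events:
Σ_{j=0}^{2} (-1)^j C(2,j)(8-j)!
= C(2,0)·8! - C(2,1)·7! + C(2,2)·6!
= 40320 - 10080 + 720
= 30960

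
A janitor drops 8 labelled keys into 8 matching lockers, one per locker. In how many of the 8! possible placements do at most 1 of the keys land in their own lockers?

29665

# with exactly i fixed is C(8,i)·!(8-i); sum over i=0..1:
  i=0: C(8,0)·!8 = 1·14833 = 14833
  i=1: C(8,1)·!7 = 8·1854 = 14832
Total = 29665.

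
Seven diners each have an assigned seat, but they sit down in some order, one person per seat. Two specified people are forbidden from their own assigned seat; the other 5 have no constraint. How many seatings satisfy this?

Inclusion-exclusion on the 2 forbidden self-matches:
Σ_{j=0}^{2} (-1)^j C(2,j)(7-j)!
= C(2,0)·7! - C(2,1)·6! + C(2,2)·5!
= 5040 - 1440 + 120
= 3720

3720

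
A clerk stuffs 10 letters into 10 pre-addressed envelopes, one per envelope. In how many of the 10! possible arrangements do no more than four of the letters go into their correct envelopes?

3615536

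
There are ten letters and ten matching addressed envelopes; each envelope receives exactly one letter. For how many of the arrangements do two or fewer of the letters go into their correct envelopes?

Sum C(10,i)·!(10-i) for i = 0..2:
  i=0: C(10,0)·!10 = 1·1334961 = 1334961
  i=1: C(10,1)·!9 = 10·133496 = 1334960
  i=2: C(10,2)·!8 = 45·14833 = 667485
Total = 3337406.

3337406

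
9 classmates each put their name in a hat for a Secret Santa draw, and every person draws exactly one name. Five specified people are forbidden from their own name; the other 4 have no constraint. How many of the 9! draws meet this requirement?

205056

Let A_j be the event that the j-th constrained one is fixed. By inclusion-exclusion over the 5 events:
Σ_{j=0}^{5} (-1)^j C(5,j)(9-j)!
= C(5,0)·9! - C(5,1)·8! + C(5,2)·7! - C(5,3)·6! + C(5,4)·5! - C(5,5)·4!
= 362880 - 201600 + 50400 - 7200 + 600 - 24
= 205056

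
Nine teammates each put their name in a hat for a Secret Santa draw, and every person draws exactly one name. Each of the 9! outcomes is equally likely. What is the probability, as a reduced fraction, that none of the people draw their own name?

16687/45360

Favorable outcomes: !9 = 133496.
Total outcomes: 9! = 362880.
Probability = 133496/362880 = 16687/45360.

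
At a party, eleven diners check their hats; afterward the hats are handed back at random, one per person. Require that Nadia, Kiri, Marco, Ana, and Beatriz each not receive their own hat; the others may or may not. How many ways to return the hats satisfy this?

25022880

Inclusion-exclusion on the 5 forbidden self-matches:
Σ_{j=0}^{5} (-1)^j C(5,j)(11-j)!
= C(5,0)·11! - C(5,1)·10! + C(5,2)·9! - C(5,3)·8! + C(5,4)·7! - C(5,5)·6!
= 39916800 - 18144000 + 3628800 - 403200 + 25200 - 720
= 25022880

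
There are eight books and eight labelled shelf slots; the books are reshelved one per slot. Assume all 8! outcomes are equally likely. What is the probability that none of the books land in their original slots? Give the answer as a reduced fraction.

2119/5760

Favorable outcomes: !8 = 14833.
Total outcomes: 8! = 40320.
Probability = 14833/40320 = 2119/5760.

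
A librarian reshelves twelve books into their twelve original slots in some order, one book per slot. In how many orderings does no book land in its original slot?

By inclusion-exclusion, !12 = Σ (-1)^k · 12!/k! for k=0..12
= 12! - 12!/1! + 12!/2! - 12!/3! + 12!/4! - 12!/5! + 12!/6! - 12!/7! + 12!/8! - 12!/9! + 12!/10! - 12!/11! + 12!/12!
= 479001600 - 479001600 + 239500800 - 79833600 + 19958400 - 3991680 + 665280 - 95040 + 11880 - 1320 + 132 - 12 + 1
= 176214841

176214841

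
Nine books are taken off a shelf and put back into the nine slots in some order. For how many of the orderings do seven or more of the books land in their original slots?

37

Sum C(9,i)·!(9-i) for i = 7..9:
  i=7: C(9,7)·!2 = 36·1 = 36
  i=8: C(9,8)·!1 = 9·0 = 0
  i=9: C(9,9)·!0 = 1·1 = 1
Total = 37.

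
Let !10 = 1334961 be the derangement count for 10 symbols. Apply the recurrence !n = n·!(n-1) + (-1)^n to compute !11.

14684570

!11 = 11·1334961 - 1 = 14684570.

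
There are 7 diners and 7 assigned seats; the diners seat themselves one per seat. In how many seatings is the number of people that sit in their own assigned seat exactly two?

Pick the 2 fixed positions: C(7,2) = 21 ways.
The other 5 form a derangement: !5 = 44.
Total: 21 × 44 = 924.

924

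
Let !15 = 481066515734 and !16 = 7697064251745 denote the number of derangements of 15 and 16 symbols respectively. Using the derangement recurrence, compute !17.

!17 = (17-1)·(!16 + !15) = 16·(7697064251745 + 481066515734) = 16·8178130767479 = 130850092279664.

130850092279664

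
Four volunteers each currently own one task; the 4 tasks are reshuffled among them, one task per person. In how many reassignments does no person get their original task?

By inclusion-exclusion, !4 = Σ (-1)^k · 4!/k! for k=0..4
= 4! - 4!/1! + 4!/2! - 4!/3! + 4!/4!
= 24 - 24 + 12 - 4 + 1
= 9

9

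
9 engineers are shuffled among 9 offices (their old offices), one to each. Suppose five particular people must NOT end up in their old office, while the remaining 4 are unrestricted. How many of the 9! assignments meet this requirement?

205056

Inclusion-exclusion on the 5 forbidden self-matches:
Σ_{j=0}^{5} (-1)^j C(5,j)(9-j)!
= C(5,0)·9! - C(5,1)·8! + C(5,2)·7! - C(5,3)·6! + C(5,4)·5! - C(5,5)·4!
= 362880 - 201600 + 50400 - 7200 + 600 - 24
= 205056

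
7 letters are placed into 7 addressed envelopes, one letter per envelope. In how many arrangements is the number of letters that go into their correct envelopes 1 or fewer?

# with exactly i fixed is C(7,i)·!(7-i); sum over i=0..1:
  i=0: C(7,0)·!7 = 1·1854 = 1854
  i=1: C(7,1)·!6 = 7·265 = 1855
Total = 3709.

3709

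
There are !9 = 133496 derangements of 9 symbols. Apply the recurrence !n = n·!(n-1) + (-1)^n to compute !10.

1334961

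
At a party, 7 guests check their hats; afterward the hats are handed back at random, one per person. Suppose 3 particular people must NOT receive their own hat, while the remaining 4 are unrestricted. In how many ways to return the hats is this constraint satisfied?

Let A_j be the event that the j-th constrained one is fixed. By inclusion-exclusion over the 3 events:
Σ_{j=0}^{3} (-1)^j C(3,j)(7-j)!
= C(3,0)·7! - C(3,1)·6! + C(3,2)·5! - C(3,3)·4!
= 5040 - 2160 + 360 - 24
= 3216

3216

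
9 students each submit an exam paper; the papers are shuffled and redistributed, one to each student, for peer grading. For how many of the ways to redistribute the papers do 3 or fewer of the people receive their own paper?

355997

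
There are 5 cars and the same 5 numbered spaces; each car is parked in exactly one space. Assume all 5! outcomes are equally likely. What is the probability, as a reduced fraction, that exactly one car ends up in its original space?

Favorable outcomes: C(5,1)·!4 = 5·9 = 45.
Total outcomes: 5! = 120.
Probability = 45/120 = 3/8.

3/8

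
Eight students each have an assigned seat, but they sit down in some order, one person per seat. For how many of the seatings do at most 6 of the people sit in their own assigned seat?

40319

Sum C(8,i)·!(8-i) for i = 0..6:
  i=0: C(8,0)·!8 = 1·14833 = 14833
  i=1: C(8,1)·!7 = 8·1854 = 14832
  i=2: C(8,2)·!6 = 28·265 = 7420
  i=3: C(8,3)·!5 = 56·44 = 2464
  i=4: C(8,4)·!4 = 70·9 = 630
  i=5: C(8,5)·!3 = 56·2 = 112
  i=6: C(8,6)·!2 = 28·1 = 28
Total = 40319.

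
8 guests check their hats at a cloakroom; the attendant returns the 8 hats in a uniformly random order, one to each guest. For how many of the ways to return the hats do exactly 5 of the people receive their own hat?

Choose which 5 of the 8 are fixed: C(8,5) = 56.
The other 3 form a derangement: !3 = 2.
Total: 56 × 2 = 112.

112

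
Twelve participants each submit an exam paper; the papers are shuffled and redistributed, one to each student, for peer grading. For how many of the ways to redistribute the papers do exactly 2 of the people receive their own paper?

Choose which 2 of the 12 are fixed: C(12,2) = 66.
The other 10 form a derangement: !10 = 1334961.
Total: 66 × 1334961 = 88107426.

88107426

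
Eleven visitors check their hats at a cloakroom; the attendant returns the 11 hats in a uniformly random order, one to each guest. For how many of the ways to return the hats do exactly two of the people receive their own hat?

Pick the 2 fixed positions: C(11,2) = 55 ways.
The other 9 form a derangement: !9 = 133496.
Total: 55 × 133496 = 7342280.

7342280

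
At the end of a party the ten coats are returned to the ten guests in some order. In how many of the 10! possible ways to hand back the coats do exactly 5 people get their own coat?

11088

Pick the 5 fixed positions: C(10,5) = 252 ways.
The other 5 form a derangement: !5 = 44.
Total: 252 × 44 = 11088.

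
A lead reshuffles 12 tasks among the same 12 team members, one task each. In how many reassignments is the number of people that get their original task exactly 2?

Choose which 2 of the 12 are fixed: C(12,2) = 66.
The remaining 10 must be deranged: !10 = 1334961.
Total: 66 × 1334961 = 88107426.

88107426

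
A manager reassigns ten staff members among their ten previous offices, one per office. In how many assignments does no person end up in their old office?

1334961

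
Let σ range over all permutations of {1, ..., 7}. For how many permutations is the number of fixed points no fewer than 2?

# with exactly i fixed is C(7,i)·!(7-i); sum over i=2..7:
  i=2: C(7,2)·!5 = 21·44 = 924
  i=3: C(7,3)·!4 = 35·9 = 315
  i=4: C(7,4)·!3 = 35·2 = 70
  i=5: C(7,5)·!2 = 21·1 = 21
  i=6: C(7,6)·!1 = 7·0 = 0
  i=7: C(7,7)·!0 = 1·1 = 1
Total = 1331.

1331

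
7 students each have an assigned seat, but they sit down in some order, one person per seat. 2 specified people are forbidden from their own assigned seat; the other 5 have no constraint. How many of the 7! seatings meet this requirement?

Let A_j be the event that the j-th constrained one is fixed. By inclusion-exclusion over the 2 events:
Σ_{j=0}^{2} (-1)^j C(2,j)(7-j)!
= C(2,0)·7! - C(2,1)·6! + C(2,2)·5!
= 5040 - 1440 + 120
= 3720

3720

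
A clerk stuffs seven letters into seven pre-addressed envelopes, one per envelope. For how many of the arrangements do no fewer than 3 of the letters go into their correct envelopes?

# with exactly i fixed is C(7,i)·!(7-i); sum over i=3..7:
  i=3: C(7,3)·!4 = 35·9 = 315
  i=4: C(7,4)·!3 = 35·2 = 70
  i=5: C(7,5)·!2 = 21·1 = 21
  i=6: C(7,6)·!1 = 7·0 = 0
  i=7: C(7,7)·!0 = 1·1 = 1
Total = 407.

407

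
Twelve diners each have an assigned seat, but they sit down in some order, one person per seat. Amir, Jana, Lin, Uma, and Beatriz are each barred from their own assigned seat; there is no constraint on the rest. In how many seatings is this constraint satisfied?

312273360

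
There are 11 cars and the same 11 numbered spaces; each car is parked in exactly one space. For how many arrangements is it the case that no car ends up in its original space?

By inclusion-exclusion, !11 = Σ (-1)^k · 11!/k! for k=0..11
= 11! - 11!/1! + 11!/2! - 11!/3! + 11!/4! - 11!/5! + 11!/6! - 11!/7! + 11!/8! - 11!/9! + 11!/10! - 11!/11!
= 39916800 - 39916800 + 19958400 - 6652800 + 1663200 - 332640 + 55440 - 7920 + 990 - 110 + 11 - 1
= 14684570

14684570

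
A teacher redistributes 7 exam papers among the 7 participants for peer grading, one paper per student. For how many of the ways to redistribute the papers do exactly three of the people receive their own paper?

Pick the 3 fixed positions: C(7,3) = 35 ways.
The remaining 4 must be deranged: !4 = 9.
Total: 35 × 9 = 315.

315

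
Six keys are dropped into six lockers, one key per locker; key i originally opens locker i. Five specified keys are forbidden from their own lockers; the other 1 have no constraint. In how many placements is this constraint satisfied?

309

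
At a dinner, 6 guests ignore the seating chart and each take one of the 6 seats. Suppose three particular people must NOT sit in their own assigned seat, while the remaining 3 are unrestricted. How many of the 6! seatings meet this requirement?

426

Inclusion-exclusion on the 3 forbidden self-matches:
Σ_{j=0}^{3} (-1)^j C(3,j)(6-j)!
= C(3,0)·6! - C(3,1)·5! + C(3,2)·4! - C(3,3)·3!
= 720 - 360 + 72 - 6
= 426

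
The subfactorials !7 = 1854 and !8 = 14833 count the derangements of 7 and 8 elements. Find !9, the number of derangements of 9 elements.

!9 = (9-1)·(!8 + !7) = 8·(14833 + 1854) = 8·16687 = 133496.

133496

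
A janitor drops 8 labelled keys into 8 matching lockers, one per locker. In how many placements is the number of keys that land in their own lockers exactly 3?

Pick the 3 fixed positions: C(8,3) = 56 ways.
The remaining 5 must be deranged: !5 = 44.
Total: 56 × 44 = 2464.

2464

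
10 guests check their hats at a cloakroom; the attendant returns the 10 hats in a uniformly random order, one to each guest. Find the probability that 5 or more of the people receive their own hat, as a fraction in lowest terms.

Favorable outcomes: Σ_{i≥5} C(10,i)·!(10-i) = 252·44 + 210·9 + 120·2 + 45·1 + 10·0 + 1·1 = 13264.
Total outcomes: 10! = 3628800.
Probability = 13264/3628800 = 829/226800.

829/226800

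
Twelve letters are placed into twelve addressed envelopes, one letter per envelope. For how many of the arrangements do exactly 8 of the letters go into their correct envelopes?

4455

Choose which 8 of the 12 are fixed: C(12,8) = 495.
The other 4 form a derangement: !4 = 9.
Total: 495 × 9 = 4455.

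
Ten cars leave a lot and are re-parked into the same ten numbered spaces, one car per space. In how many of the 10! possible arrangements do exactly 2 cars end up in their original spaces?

Pick the 2 fixed positions: C(10,2) = 45 ways.
The remaining 8 must be deranged: !8 = 14833.
Total: 45 × 14833 = 667485.

667485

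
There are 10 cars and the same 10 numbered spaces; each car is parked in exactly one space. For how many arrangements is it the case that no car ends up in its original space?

By inclusion-exclusion, !10 = Σ (-1)^k · 10!/k! for k=0..10
= 10! - 10!/1! + 10!/2! - 10!/3! + 10!/4! - 10!/5! + 10!/6! - 10!/7! + 10!/8! - 10!/9! + 10!/10!
= 3628800 - 3628800 + 1814400 - 604800 + 151200 - 30240 + 5040 - 720 + 90 - 10 + 1
= 1334961

1334961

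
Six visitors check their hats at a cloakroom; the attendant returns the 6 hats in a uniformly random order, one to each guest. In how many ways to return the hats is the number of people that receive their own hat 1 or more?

455

Sum C(6,i)·!(6-i) for i = 1..6:
  i=1: C(6,1)·!5 = 6·44 = 264
  i=2: C(6,2)·!4 = 15·9 = 135
  i=3: C(6,3)·!3 = 20·2 = 40
  i=4: C(6,4)·!2 = 15·1 = 15
  i=5: C(6,5)·!1 = 6·0 = 0
  i=6: C(6,6)·!0 = 1·1 = 1
Total = 455.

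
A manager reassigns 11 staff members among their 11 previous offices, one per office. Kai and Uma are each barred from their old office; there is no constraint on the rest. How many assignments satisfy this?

33022080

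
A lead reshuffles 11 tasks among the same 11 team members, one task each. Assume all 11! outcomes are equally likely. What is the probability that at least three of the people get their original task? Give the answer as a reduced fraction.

Favorable outcomes: Σ_{i≥3} C(11,i)·!(11-i) = 165·14833 + 330·1854 + 462·265 + 462·44 + 330·9 + 165·2 + 55·1 + 11·0 + 1·1 = 3205379.
Total outcomes: 11! = 39916800.
Probability = 3205379/39916800 = 3205379/39916800.

3205379/39916800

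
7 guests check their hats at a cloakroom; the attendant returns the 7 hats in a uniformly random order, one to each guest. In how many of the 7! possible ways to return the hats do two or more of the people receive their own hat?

# with exactly i fixed is C(7,i)·!(7-i); sum over i=2..7:
  i=2: C(7,2)·!5 = 21·44 = 924
  i=3: C(7,3)·!4 = 35·9 = 315
  i=4: C(7,4)·!3 = 35·2 = 70
  i=5: C(7,5)·!2 = 21·1 = 21
  i=6: C(7,6)·!1 = 7·0 = 0
  i=7: C(7,7)·!0 = 1·1 = 1
Total = 1331.

1331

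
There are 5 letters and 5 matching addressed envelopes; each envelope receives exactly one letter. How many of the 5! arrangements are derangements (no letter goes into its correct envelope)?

44

Recurrence: !5 = 5·!4 + (-1)^5.
!5 = 5·9 - 1 = 44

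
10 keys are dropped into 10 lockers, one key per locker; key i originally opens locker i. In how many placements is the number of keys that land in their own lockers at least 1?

# with exactly i fixed is C(10,i)·!(10-i); sum over i=1..10:
  i=1: C(10,1)·!9 = 10·133496 = 1334960
  i=2: C(10,2)·!8 = 45·14833 = 667485
  i=3: C(10,3)·!7 = 120·1854 = 222480
  i=4: C(10,4)·!6 = 210·265 = 55650
  i=5: C(10,5)·!5 = 252·44 = 11088
  i=6: C(10,6)·!4 = 210·9 = 1890
  i=7: C(10,7)·!3 = 120·2 = 240
  i=8: C(10,8)·!2 = 45·1 = 45
  i=9: C(10,9)·!1 = 10·0 = 0
  i=10: C(10,10)·!0 = 1·1 = 1
Total = 2293839.

2293839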